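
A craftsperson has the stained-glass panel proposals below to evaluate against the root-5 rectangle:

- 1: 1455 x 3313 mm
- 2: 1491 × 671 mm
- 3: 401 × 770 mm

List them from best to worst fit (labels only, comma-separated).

Ratios: 1 = 3313 / 1455 ≈ 2.277; 2 = 1491 / 671 ≈ 2.222; 3 = 770 / 401 ≈ 1.920.
|Δ from 2.236|: 1 0.041; 2 0.014; 3 0.316.

2, 1, 3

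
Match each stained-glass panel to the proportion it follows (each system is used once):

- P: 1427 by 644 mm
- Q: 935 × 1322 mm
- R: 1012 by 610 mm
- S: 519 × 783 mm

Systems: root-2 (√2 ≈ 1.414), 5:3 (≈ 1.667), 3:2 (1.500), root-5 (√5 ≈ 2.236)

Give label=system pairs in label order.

Ratios: P ≈ 2.216; Q ≈ 1.414; R ≈ 1.659; S ≈ 1.509.
Targets: root-2 ≈ 1.414; 5:3 ≈ 1.667; 3:2 ≈ 1.500; root-5 ≈ 2.236.

P=root-5, Q=root-2, R=5:3, S=3:2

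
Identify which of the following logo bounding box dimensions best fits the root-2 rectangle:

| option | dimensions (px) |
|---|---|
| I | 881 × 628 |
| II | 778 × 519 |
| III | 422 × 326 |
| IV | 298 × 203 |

Ratios (long/short): I ≈ 1.403; II ≈ 1.499; III ≈ 1.294; IV ≈ 1.468.
root-2 ≈ 1.414; option I is nearest (Δ 0.011).

I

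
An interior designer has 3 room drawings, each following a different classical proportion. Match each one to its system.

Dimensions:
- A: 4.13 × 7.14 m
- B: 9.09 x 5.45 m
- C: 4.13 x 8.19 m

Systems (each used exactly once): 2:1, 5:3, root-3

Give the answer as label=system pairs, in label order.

A=root-3, B=5:3, C=2:1

Ratios: A ≈ 1.729; B ≈ 1.668; C ≈ 1.983.
Targets: 2:1 ≈ 2.000; 5:3 ≈ 1.667; root-3 ≈ 1.732.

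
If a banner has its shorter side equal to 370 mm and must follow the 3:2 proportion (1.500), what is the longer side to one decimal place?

555.0 mm

3:2 = 1.50000.
Longer side = 370 × 1.50000 ≈ 555.000 → 555.0 mm.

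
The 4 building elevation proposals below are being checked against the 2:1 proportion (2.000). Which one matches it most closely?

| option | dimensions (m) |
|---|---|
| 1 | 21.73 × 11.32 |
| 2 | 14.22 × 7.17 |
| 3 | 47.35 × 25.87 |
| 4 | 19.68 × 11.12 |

Ratios (long/short): 1 ≈ 1.920; 2 ≈ 1.983; 3 ≈ 1.830; 4 ≈ 1.770.
2:1 ≈ 2.000; option 2 is nearest (Δ 0.017).

2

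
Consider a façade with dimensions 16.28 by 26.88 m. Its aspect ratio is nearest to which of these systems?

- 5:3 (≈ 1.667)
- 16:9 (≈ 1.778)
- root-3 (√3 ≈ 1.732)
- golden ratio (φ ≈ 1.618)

26.88/16.28 ≈ 1.651. Nearest candidates are 5:3 (1.667, off by 0.016) and golden ratio (1.618, off by 0.033).

5:3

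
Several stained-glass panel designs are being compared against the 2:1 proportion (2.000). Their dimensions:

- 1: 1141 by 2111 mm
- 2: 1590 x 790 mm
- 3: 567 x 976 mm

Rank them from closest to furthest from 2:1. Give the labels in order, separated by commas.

Ratios: 1 = 2111 / 1141 ≈ 1.850; 2 = 1590 / 790 ≈ 2.013; 3 = 976 / 567 ≈ 1.721.
|Δ from 2.000|: 1 0.150; 2 0.013; 3 0.279.

2, 1, 3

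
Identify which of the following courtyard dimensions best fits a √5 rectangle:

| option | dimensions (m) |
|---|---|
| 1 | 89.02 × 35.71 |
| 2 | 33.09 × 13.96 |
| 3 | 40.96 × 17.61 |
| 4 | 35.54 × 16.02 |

4

Target root-5 ≈ 2.236.
1: 2.493 (Δ0.257)  2: 2.370 (Δ0.134)  3: 2.326 (Δ0.090)  4: 2.218 (Δ0.018)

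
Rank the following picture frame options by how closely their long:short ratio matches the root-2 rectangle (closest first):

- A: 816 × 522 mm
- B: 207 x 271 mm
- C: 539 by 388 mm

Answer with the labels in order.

C, B, A

A: 816/522 ≈ 1.563 → |1.563 − 1.414| = 0.149
B: 271/207 ≈ 1.309 → |1.309 − 1.414| = 0.105
C: 539/388 ≈ 1.389 → |1.389 − 1.414| = 0.025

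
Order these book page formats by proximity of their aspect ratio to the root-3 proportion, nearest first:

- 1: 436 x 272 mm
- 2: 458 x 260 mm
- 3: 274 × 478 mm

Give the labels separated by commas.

3, 2, 1

1: 436/272 ≈ 1.603 → |1.603 − 1.732| = 0.129
2: 458/260 ≈ 1.762 → |1.762 − 1.732| = 0.030
3: 478/274 ≈ 1.745 → |1.745 − 1.732| = 0.013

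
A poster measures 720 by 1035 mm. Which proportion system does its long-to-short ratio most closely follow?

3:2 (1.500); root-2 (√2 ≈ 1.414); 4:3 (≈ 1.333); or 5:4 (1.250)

root-2

1035/720 ≈ 1.438. Nearest candidates are root-2 (1.414, off by 0.024) and 3:2 (1.500, off by 0.062).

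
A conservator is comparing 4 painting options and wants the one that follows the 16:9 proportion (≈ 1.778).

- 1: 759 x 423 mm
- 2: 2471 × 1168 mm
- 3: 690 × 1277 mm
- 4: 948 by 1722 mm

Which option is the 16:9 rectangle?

1

Target 16:9 ≈ 1.778.
1: 1.794 (Δ0.016)  2: 2.116 (Δ0.338)  3: 1.851 (Δ0.073)  4: 1.816 (Δ0.038)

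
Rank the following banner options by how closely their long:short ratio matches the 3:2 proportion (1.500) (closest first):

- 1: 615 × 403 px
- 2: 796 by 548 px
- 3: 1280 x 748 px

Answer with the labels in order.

1, 2, 3

1: 615/403 ≈ 1.526 → |1.526 − 1.500| = 0.026
2: 796/548 ≈ 1.453 → |1.453 − 1.500| = 0.047
3: 1280/748 ≈ 1.711 → |1.711 − 1.500| = 0.211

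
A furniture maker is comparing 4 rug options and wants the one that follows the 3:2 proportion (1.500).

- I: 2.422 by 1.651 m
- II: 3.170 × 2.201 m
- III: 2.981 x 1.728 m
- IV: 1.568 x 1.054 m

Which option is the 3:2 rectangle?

Target 3:2 ≈ 1.500.
I: 1.467 (Δ0.033)  II: 1.440 (Δ0.060)  III: 1.725 (Δ0.225)  IV: 1.488 (Δ0.012)

IV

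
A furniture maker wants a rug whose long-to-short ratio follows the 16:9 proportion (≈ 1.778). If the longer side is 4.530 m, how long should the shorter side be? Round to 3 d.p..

16:9 ≈ 1.77778.
Shorter side = 4.530 ÷ 1.77778 ≈ 2.54812 → 2.548 m.

2.548 m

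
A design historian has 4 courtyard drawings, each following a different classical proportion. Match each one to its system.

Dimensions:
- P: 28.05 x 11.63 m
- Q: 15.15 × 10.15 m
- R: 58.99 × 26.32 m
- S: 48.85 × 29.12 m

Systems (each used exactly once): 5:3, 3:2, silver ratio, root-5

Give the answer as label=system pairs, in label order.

P = 28.05/11.63 ≈ 2.412 → silver ratio (2.414)
Q = 15.15/10.15 ≈ 1.493 → 3:2 (1.500)
R = 58.99/26.32 ≈ 2.241 → root-5 (2.236)
S = 48.85/29.12 ≈ 1.678 → 5:3 (1.667)

P=silver ratio, Q=3:2, R=root-5, S=5:3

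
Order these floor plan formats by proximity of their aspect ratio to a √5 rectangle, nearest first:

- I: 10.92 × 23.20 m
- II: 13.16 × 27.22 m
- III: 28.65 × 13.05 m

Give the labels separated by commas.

III, I, II

Ratios: I = 23.20 / 10.92 ≈ 2.125; II = 27.22 / 13.16 ≈ 2.068; III = 28.65 / 13.05 ≈ 2.195.
|Δ from 2.236|: I 0.111; II 0.168; III 0.041.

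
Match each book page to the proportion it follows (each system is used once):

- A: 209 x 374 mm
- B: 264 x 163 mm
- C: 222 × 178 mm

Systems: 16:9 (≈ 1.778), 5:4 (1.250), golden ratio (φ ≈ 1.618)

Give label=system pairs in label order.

A=16:9, B=golden ratio, C=5:4

Ratios: A ≈ 1.789; B ≈ 1.620; C ≈ 1.247.
Targets: 16:9 ≈ 1.778; 5:4 ≈ 1.250; golden ratio ≈ 1.618.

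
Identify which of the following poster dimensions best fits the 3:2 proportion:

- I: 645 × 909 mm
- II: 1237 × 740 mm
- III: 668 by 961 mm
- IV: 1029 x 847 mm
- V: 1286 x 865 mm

V

Ratios (long/short): I ≈ 1.409; II ≈ 1.672; III ≈ 1.439; IV ≈ 1.215; V ≈ 1.487.
3:2 ≈ 1.500; option V is nearest (Δ 0.013).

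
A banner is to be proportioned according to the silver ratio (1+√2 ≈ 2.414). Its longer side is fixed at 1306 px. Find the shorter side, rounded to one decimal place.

541.0 px

silver ratio ≈ 2.41421.
Shorter side = 1306 ÷ 2.41421 ≈ 540.964 → 541.0 px.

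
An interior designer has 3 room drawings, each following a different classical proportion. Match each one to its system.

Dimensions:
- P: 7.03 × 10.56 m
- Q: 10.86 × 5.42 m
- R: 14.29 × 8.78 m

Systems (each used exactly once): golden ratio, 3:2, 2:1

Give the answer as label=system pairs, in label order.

P = 10.56/7.03 ≈ 1.502 → 3:2 (1.500)
Q = 10.86/5.42 ≈ 2.004 → 2:1 (2.000)
R = 14.29/8.78 ≈ 1.628 → golden ratio (1.618)

P=3:2, Q=2:1, R=golden ratio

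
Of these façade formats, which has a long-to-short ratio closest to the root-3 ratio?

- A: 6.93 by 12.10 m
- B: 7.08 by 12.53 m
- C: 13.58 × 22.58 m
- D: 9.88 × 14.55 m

A

Ratios (long/short): A ≈ 1.746; B ≈ 1.770; C ≈ 1.663; D ≈ 1.473.
root-3 ≈ 1.732; option A is nearest (Δ 0.014).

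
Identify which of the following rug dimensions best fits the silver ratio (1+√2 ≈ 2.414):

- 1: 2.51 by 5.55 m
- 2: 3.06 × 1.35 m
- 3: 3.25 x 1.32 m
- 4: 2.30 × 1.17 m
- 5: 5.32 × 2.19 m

Target silver ratio ≈ 2.414.
1: 2.211 (Δ0.203)  2: 2.267 (Δ0.147)  3: 2.462 (Δ0.048)  4: 1.966 (Δ0.448)  5: 2.429 (Δ0.015)

5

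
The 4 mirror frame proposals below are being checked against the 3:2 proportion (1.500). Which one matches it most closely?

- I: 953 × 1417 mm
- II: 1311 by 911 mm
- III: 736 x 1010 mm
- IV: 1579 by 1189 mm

I

Target 3:2 ≈ 1.500.
I: 1.487 (Δ0.013)  II: 1.439 (Δ0.061)  III: 1.372 (Δ0.128)  IV: 1.328 (Δ0.172)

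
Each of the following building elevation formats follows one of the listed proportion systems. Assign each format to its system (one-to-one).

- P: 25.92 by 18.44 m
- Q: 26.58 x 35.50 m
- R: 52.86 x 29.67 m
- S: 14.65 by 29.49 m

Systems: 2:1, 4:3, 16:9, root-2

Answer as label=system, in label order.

P=root-2, Q=4:3, R=16:9, S=2:1

Ratios: P ≈ 1.406; Q ≈ 1.336; R ≈ 1.782; S ≈ 2.013.
Targets: 2:1 ≈ 2.000; 4:3 ≈ 1.333; 16:9 ≈ 1.778; root-2 ≈ 1.414.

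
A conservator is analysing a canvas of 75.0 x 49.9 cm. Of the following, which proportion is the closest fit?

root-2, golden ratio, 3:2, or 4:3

3:2

75.0/49.9 ≈ 1.503. Nearest candidates are 3:2 (1.500, off by 0.003) and root-2 (1.414, off by 0.089).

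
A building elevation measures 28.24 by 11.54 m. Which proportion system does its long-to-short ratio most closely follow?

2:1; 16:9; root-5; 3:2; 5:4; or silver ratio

28.24/11.54 ≈ 2.447. Nearest candidates are silver ratio (2.414, off by 0.033) and root-5 (2.236, off by 0.211).

silver ratio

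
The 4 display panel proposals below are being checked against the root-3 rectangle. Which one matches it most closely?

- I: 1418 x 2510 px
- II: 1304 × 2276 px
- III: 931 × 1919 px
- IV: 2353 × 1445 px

II

Target root-3 ≈ 1.732.
I: 1.770 (Δ0.038)  II: 1.745 (Δ0.013)  III: 2.061 (Δ0.329)  IV: 1.628 (Δ0.104)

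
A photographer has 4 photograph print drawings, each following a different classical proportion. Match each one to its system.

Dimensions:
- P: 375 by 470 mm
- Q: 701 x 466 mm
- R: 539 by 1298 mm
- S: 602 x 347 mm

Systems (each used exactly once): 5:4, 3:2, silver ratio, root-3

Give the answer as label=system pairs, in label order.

P = 470/375 ≈ 1.253 → 5:4 (1.250)
Q = 701/466 ≈ 1.504 → 3:2 (1.500)
R = 1298/539 ≈ 2.408 → silver ratio (2.414)
S = 602/347 ≈ 1.735 → root-3 (1.732)

P=5:4, Q=3:2, R=silver ratio, S=root-3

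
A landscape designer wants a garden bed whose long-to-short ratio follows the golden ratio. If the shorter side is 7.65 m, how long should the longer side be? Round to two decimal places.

12.38 m

golden ratio ≈ 1.61803.
Longer side = 7.65 × 1.61803 ≈ 12.3779 → 12.38 m.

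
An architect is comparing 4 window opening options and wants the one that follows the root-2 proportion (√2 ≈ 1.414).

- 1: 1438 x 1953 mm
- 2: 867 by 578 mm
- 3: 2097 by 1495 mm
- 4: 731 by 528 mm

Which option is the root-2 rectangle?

Target root-2 ≈ 1.414.
1: 1.358 (Δ0.056)  2: 1.500 (Δ0.086)  3: 1.403 (Δ0.011)  4: 1.384 (Δ0.030)

3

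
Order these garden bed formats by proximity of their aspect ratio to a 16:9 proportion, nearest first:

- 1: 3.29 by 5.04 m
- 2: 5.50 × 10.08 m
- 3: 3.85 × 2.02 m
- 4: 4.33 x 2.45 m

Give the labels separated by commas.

4, 2, 3, 1

Ratios: 1 = 5.04 / 3.29 ≈ 1.532; 2 = 10.08 / 5.50 ≈ 1.833; 3 = 3.85 / 2.02 ≈ 1.906; 4 = 4.33 / 2.45 ≈ 1.767.
|Δ from 1.778|: 1 0.246; 2 0.055; 3 0.128; 4 0.011.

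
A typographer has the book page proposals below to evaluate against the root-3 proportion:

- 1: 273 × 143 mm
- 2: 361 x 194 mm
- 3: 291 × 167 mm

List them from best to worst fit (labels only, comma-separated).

1: 273/143 ≈ 1.909 → |1.909 − 1.732| = 0.177
2: 361/194 ≈ 1.861 → |1.861 − 1.732| = 0.129
3: 291/167 ≈ 1.743 → |1.743 − 1.732| = 0.011

3, 2, 1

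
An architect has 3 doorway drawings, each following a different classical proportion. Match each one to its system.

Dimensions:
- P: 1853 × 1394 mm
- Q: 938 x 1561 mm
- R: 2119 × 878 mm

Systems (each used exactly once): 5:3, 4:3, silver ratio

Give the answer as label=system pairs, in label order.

P = 1853/1394 ≈ 1.329 → 4:3 (1.333)
Q = 1561/938 ≈ 1.664 → 5:3 (1.667)
R = 2119/878 ≈ 2.413 → silver ratio (2.414)

P=4:3, Q=5:3, R=silver ratio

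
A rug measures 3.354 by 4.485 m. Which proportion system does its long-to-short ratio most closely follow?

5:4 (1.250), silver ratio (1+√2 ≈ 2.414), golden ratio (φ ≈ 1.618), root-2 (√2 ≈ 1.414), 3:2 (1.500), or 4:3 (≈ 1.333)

4:3

4.485/3.354 ≈ 1.337. Nearest candidates are 4:3 (1.333, off by 0.004) and root-2 (1.414, off by 0.077).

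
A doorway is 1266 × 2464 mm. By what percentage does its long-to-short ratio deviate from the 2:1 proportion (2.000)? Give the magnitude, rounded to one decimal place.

Ratio = 2464 / 1266 ≈ 1.9463.
Ideal 2:1 = 2.0000. |1.9463 − 2.0000| / 2.0000 ≈ 2.69% → 2.7%.

2.7%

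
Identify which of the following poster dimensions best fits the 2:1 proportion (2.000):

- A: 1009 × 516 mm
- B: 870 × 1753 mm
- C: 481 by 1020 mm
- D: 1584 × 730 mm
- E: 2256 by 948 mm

Ratios (long/short): A ≈ 1.955; B ≈ 2.015; C ≈ 2.121; D ≈ 2.170; E ≈ 2.380.
2:1 ≈ 2.000; option B is nearest (Δ 0.015).

B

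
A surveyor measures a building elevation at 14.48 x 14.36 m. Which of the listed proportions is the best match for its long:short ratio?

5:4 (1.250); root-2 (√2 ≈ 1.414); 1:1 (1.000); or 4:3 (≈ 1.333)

Ratio = 14.48 / 14.36 ≈ 1.008.
Distances: 5:4 1.250 (Δ 0.242); root-2 1.414 (Δ 0.406); 1:1 1.000 (Δ 0.008); 4:3 1.333 (Δ 0.325).

1:1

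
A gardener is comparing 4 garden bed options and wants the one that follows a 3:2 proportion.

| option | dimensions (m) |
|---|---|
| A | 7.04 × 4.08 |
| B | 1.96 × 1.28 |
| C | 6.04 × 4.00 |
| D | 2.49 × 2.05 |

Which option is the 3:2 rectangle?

C

Target 3:2 ≈ 1.500.
A: 1.725 (Δ0.225)  B: 1.531 (Δ0.031)  C: 1.510 (Δ0.010)  D: 1.215 (Δ0.285)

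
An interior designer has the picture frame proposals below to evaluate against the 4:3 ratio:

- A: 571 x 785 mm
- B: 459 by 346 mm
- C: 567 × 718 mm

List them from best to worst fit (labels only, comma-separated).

B, A, C

A: 785/571 ≈ 1.375 → |1.375 − 1.333| = 0.042
B: 459/346 ≈ 1.327 → |1.327 − 1.333| = 0.006
C: 718/567 ≈ 1.266 → |1.266 − 1.333| = 0.067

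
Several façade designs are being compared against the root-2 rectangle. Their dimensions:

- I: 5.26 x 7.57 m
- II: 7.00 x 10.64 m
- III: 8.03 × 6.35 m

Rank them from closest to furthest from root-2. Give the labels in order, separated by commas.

I: 7.57/5.26 ≈ 1.439 → |1.439 − 1.414| = 0.025
II: 10.64/7.00 ≈ 1.520 → |1.520 − 1.414| = 0.106
III: 8.03/6.35 ≈ 1.265 → |1.265 − 1.414| = 0.149

I, II, III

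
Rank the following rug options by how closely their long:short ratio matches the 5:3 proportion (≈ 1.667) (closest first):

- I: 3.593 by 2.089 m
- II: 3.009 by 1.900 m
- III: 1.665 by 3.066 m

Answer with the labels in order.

I, II, III

I: 3.593/2.089 ≈ 1.720 → |1.720 − 1.667| = 0.053
II: 3.009/1.900 ≈ 1.584 → |1.584 − 1.667| = 0.083
III: 3.066/1.665 ≈ 1.841 → |1.841 − 1.667| = 0.174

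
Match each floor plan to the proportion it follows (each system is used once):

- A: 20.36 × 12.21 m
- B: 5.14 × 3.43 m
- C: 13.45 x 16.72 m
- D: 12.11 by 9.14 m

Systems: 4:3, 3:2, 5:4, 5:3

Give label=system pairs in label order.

A = 20.36/12.21 ≈ 1.667 → 5:3 (1.667)
B = 5.14/3.43 ≈ 1.499 → 3:2 (1.500)
C = 16.72/13.45 ≈ 1.243 → 5:4 (1.250)
D = 12.11/9.14 ≈ 1.325 → 4:3 (1.333)

A=5:3, B=3:2, C=5:4, D=4:3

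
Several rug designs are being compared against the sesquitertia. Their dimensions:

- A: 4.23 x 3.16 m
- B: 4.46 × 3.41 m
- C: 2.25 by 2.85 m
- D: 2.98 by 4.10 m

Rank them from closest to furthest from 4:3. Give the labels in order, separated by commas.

A: 4.23/3.16 ≈ 1.339 → |1.339 − 1.333| = 0.006
B: 4.46/3.41 ≈ 1.308 → |1.308 − 1.333| = 0.025
C: 2.85/2.25 ≈ 1.267 → |1.267 − 1.333| = 0.066
D: 4.10/2.98 ≈ 1.376 → |1.376 − 1.333| = 0.043

A, B, D, C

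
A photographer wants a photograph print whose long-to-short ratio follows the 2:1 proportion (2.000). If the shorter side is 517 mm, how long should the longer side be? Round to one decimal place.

1034.0 mm

2:1 = 2.00000.
Longer side = 517 × 2.00000 ≈ 1034.000 → 1034.0 mm.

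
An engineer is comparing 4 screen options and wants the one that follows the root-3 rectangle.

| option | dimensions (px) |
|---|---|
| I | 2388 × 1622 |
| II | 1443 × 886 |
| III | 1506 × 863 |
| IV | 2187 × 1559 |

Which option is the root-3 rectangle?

Target root-3 ≈ 1.732.
I: 1.472 (Δ0.260)  II: 1.629 (Δ0.103)  III: 1.745 (Δ0.013)  IV: 1.403 (Δ0.329)

III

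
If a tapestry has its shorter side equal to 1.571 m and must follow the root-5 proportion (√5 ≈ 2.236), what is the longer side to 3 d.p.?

3.513 m

root-5 ≈ 2.23607.
Longer side = 1.571 × 2.23607 ≈ 3.51287 → 3.513 m.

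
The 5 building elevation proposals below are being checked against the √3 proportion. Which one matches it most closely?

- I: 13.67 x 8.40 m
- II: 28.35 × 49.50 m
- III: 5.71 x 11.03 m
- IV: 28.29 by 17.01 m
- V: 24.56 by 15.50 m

Target root-3 ≈ 1.732.
I: 1.627 (Δ0.105)  II: 1.746 (Δ0.014)  III: 1.932 (Δ0.200)  IV: 1.663 (Δ0.069)  V: 1.585 (Δ0.147)

II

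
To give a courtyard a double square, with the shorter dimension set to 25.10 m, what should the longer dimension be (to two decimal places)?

50.20 m

2:1 = 2.00000.
Longer side = 25.10 × 2.00000 ≈ 50.2000 → 50.20 m.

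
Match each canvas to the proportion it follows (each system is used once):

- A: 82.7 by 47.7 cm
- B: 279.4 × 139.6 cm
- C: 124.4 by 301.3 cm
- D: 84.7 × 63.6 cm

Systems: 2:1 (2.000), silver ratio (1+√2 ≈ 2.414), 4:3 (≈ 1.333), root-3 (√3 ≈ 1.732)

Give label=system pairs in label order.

A=root-3, B=2:1, C=silver ratio, D=4:3

A = 82.7/47.7 ≈ 1.734 → root-3 (1.732)
B = 279.4/139.6 ≈ 2.001 → 2:1 (2.000)
C = 301.3/124.4 ≈ 2.422 → silver ratio (2.414)
D = 84.7/63.6 ≈ 1.332 → 4:3 (1.333)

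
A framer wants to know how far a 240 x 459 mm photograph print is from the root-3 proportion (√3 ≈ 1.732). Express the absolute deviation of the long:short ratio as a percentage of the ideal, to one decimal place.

10.4%

Ratio = 459 / 240 ≈ 1.9125.
Ideal root-3 ≈ 1.7321. |1.9125 − 1.7321| / 1.7321 ≈ 10.42% → 10.4%.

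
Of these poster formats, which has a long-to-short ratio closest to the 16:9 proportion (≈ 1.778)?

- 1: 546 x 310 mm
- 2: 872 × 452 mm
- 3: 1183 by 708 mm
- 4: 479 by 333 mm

1

Target 16:9 ≈ 1.778.
1: 1.761 (Δ0.017)  2: 1.929 (Δ0.151)  3: 1.671 (Δ0.107)  4: 1.438 (Δ0.340)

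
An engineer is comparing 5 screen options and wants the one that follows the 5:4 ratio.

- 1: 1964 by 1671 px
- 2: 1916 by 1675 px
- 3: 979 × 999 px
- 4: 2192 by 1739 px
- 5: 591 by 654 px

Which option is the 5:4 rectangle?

4

Ratios (long/short): 1 ≈ 1.175; 2 ≈ 1.144; 3 ≈ 1.020; 4 ≈ 1.260; 5 ≈ 1.107.
5:4 ≈ 1.250; option 4 is nearest (Δ 0.010).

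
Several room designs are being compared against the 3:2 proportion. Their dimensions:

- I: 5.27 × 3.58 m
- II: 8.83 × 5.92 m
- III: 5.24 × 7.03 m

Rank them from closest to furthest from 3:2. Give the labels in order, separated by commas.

Ratios: I = 5.27 / 3.58 ≈ 1.472; II = 8.83 / 5.92 ≈ 1.492; III = 7.03 / 5.24 ≈ 1.342.
|Δ from 1.500|: I 0.028; II 0.008; III 0.158.

II, I, III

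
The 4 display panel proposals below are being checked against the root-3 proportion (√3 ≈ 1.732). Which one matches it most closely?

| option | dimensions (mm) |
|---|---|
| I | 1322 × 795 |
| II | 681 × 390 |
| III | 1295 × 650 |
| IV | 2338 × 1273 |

II

Ratios (long/short): I ≈ 1.663; II ≈ 1.746; III ≈ 1.992; IV ≈ 1.837.
root-3 ≈ 1.732; option II is nearest (Δ 0.014).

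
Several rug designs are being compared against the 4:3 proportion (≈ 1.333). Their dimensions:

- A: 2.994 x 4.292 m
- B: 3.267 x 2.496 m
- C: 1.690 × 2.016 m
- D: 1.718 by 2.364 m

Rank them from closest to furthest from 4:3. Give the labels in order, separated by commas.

B, D, A, C

A: 4.292/2.994 ≈ 1.434 → |1.434 − 1.333| = 0.101
B: 3.267/2.496 ≈ 1.309 → |1.309 − 1.333| = 0.024
C: 2.016/1.690 ≈ 1.193 → |1.193 − 1.333| = 0.140
D: 2.364/1.718 ≈ 1.376 → |1.376 − 1.333| = 0.043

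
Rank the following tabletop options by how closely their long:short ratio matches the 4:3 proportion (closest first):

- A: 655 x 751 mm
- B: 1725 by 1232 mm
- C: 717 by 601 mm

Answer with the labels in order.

B, C, A

Ratios: A = 751 / 655 ≈ 1.147; B = 1725 / 1232 ≈ 1.400; C = 717 / 601 ≈ 1.193.
|Δ from 1.333|: A 0.186; B 0.067; C 0.140.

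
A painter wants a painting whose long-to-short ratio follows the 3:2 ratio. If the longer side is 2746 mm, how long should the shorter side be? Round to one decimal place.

3:2 = 1.50000.
Shorter side = 2746 ÷ 1.50000 ≈ 1830.667 → 1830.7 mm.

1830.7 mm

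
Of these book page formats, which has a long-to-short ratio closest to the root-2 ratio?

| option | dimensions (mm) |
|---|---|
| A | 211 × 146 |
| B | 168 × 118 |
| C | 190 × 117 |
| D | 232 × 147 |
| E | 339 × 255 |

B

Ratios (long/short): A ≈ 1.445; B ≈ 1.424; C ≈ 1.624; D ≈ 1.578; E ≈ 1.329.
root-2 ≈ 1.414; option B is nearest (Δ 0.010).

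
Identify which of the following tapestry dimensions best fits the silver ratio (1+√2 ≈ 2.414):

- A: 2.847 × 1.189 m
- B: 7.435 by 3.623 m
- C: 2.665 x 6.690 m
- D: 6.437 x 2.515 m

Ratios (long/short): A ≈ 2.394; B ≈ 2.052; C ≈ 2.510; D ≈ 2.559.
silver ratio ≈ 2.414; option A is nearest (Δ 0.020).

A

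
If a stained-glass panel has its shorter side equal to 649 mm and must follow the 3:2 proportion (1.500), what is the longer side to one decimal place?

3:2 = 1.50000.
Longer side = 649 × 1.50000 ≈ 973.500 → 973.5 mm.

973.5 mm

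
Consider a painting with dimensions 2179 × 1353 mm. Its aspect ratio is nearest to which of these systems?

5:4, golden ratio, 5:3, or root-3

Ratio = 2179 / 1353 ≈ 1.610.
Distances: 5:4 1.250 (Δ 0.360); golden ratio 1.618 (Δ 0.008); 5:3 1.667 (Δ 0.057); root-3 1.732 (Δ 0.122).

golden ratio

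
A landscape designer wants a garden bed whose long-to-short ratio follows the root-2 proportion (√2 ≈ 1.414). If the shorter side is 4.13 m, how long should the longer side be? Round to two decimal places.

root-2 ≈ 1.41421.
Longer side = 4.13 × 1.41421 ≈ 5.8407 → 5.84 m.

5.84 m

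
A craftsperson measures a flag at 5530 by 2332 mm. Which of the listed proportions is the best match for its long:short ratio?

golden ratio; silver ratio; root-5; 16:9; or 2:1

5530/2332 ≈ 2.371. Nearest candidates are silver ratio (2.414, off by 0.043) and root-5 (2.236, off by 0.135).

silver ratio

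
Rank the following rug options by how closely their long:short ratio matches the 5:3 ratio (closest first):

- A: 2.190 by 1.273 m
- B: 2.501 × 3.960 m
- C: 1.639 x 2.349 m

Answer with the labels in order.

A, B, C

A: 2.190/1.273 ≈ 1.720 → |1.720 − 1.667| = 0.053
B: 3.960/2.501 ≈ 1.583 → |1.583 − 1.667| = 0.084
C: 2.349/1.639 ≈ 1.433 → |1.433 − 1.667| = 0.234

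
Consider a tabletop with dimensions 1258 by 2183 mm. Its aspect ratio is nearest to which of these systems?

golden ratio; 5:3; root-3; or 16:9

2183/1258 ≈ 1.735. Nearest candidates are root-3 (1.732, off by 0.003) and 16:9 (1.778, off by 0.043).

root-3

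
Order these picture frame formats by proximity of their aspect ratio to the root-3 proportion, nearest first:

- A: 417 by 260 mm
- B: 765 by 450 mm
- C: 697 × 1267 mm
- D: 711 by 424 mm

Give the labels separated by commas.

Ratios: A = 417 / 260 ≈ 1.604; B = 765 / 450 ≈ 1.700; C = 1267 / 697 ≈ 1.818; D = 711 / 424 ≈ 1.677.
|Δ from 1.732|: A 0.128; B 0.032; C 0.086; D 0.055.

B, D, C, A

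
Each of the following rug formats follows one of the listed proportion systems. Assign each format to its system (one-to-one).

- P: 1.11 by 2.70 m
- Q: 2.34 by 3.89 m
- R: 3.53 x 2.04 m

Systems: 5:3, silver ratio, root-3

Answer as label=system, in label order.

P=silver ratio, Q=5:3, R=root-3

P = 2.70/1.11 ≈ 2.432 → silver ratio (2.414)
Q = 3.89/2.34 ≈ 1.662 → 5:3 (1.667)
R = 3.53/2.04 ≈ 1.730 → root-3 (1.732)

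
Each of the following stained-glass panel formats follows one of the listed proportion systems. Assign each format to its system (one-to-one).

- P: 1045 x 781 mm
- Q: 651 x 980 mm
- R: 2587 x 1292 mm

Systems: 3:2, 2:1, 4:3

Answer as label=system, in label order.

P = 1045/781 ≈ 1.338 → 4:3 (1.333)
Q = 980/651 ≈ 1.505 → 3:2 (1.500)
R = 2587/1292 ≈ 2.002 → 2:1 (2.000)

P=4:3, Q=3:2, R=2:1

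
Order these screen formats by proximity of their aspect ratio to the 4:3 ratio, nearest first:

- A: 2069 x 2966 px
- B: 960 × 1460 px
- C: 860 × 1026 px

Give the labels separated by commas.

Ratios: A = 2966 / 2069 ≈ 1.434; B = 1460 / 960 ≈ 1.521; C = 1026 / 860 ≈ 1.193.
|Δ from 1.333|: A 0.101; B 0.188; C 0.140.

A, C, B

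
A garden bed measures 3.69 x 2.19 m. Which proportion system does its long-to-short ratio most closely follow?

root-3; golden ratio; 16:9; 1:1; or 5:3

5:3

Ratio = 3.69 / 2.19 ≈ 1.685.
Distances: root-3 1.732 (Δ 0.047); golden ratio 1.618 (Δ 0.067); 16:9 1.778 (Δ 0.093); 1:1 1.000 (Δ 0.685); 5:3 1.667 (Δ 0.018).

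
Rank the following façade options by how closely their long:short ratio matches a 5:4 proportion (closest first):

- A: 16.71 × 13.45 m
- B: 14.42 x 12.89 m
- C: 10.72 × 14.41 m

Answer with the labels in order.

A, C, B

Ratios: A = 16.71 / 13.45 ≈ 1.242; B = 14.42 / 12.89 ≈ 1.119; C = 14.41 / 10.72 ≈ 1.344.
|Δ from 1.250|: A 0.008; B 0.131; C 0.094.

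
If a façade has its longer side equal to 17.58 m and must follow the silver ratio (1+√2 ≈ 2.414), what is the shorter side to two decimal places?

7.28 m

silver ratio ≈ 2.41421.
Shorter side = 17.58 ÷ 2.41421 ≈ 7.2819 → 7.28 m.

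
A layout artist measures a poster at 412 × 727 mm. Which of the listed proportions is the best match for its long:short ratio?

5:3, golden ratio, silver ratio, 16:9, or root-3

16:9

Ratio = 727 / 412 ≈ 1.765.
Distances: 5:3 1.667 (Δ 0.098); golden ratio 1.618 (Δ 0.147); silver ratio 2.414 (Δ 0.649); 16:9 1.778 (Δ 0.013); root-3 1.732 (Δ 0.033).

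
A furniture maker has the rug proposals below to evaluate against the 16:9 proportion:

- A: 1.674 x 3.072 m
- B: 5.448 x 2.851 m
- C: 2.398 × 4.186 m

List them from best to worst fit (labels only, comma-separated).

Ratios: A = 3.072 / 1.674 ≈ 1.835; B = 5.448 / 2.851 ≈ 1.911; C = 4.186 / 2.398 ≈ 1.746.
|Δ from 1.778|: A 0.057; B 0.133; C 0.032.

C, A, B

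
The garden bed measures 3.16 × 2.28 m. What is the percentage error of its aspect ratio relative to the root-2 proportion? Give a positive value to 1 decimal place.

Ratio = 3.16 / 2.28 ≈ 1.3860.
Ideal root-2 ≈ 1.4142. |1.3860 − 1.4142| / 1.4142 ≈ 1.99% → 2.0%.

2.0%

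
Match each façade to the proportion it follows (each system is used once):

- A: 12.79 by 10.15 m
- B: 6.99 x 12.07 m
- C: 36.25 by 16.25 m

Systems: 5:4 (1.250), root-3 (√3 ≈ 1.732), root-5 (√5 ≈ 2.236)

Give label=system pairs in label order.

A=5:4, B=root-3, C=root-5

Ratios: A ≈ 1.260; B ≈ 1.727; C ≈ 2.231.
Targets: 5:4 ≈ 1.250; root-3 ≈ 1.732; root-5 ≈ 2.236.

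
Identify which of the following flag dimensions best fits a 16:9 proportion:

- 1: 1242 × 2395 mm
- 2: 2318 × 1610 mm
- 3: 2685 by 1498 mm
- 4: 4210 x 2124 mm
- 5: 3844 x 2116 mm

Target 16:9 ≈ 1.778.
1: 1.928 (Δ0.150)  2: 1.440 (Δ0.338)  3: 1.792 (Δ0.014)  4: 1.982 (Δ0.204)  5: 1.817 (Δ0.039)

3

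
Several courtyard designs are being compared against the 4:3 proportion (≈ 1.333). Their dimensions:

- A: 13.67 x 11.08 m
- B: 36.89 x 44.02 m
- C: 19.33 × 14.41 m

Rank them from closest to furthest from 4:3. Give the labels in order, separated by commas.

C, A, B

A: 13.67/11.08 ≈ 1.234 → |1.234 − 1.333| = 0.099
B: 44.02/36.89 ≈ 1.193 → |1.193 − 1.333| = 0.140
C: 19.33/14.41 ≈ 1.341 → |1.341 − 1.333| = 0.008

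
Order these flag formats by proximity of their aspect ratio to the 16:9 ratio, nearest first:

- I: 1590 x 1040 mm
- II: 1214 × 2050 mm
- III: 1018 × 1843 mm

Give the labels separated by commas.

III, II, I

I: 1590/1040 ≈ 1.529 → |1.529 − 1.778| = 0.249
II: 2050/1214 ≈ 1.689 → |1.689 − 1.778| = 0.089
III: 1843/1018 ≈ 1.810 → |1.810 − 1.778| = 0.032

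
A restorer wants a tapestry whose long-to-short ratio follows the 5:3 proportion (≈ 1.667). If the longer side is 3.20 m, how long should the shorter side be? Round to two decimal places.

5:3 ≈ 1.66667.
Shorter side = 3.20 ÷ 1.66667 ≈ 1.9200 → 1.92 m.

1.92 m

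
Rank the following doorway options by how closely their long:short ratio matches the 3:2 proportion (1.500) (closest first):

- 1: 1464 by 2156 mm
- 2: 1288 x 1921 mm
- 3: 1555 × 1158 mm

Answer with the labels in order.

2, 1, 3

Ratios: 1 = 2156 / 1464 ≈ 1.473; 2 = 1921 / 1288 ≈ 1.491; 3 = 1555 / 1158 ≈ 1.343.
|Δ from 1.500|: 1 0.027; 2 0.009; 3 0.157.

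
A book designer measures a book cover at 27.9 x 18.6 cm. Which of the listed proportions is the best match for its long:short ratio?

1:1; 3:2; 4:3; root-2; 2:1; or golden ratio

3:2

27.9/18.6 ≈ 1.500. Nearest candidates are 3:2 (1.500, off by 0.000) and root-2 (1.414, off by 0.086).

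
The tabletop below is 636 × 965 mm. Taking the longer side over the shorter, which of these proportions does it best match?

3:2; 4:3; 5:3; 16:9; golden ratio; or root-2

Ratio = 965 / 636 ≈ 1.517.
Distances: 3:2 1.500 (Δ 0.017); 4:3 1.333 (Δ 0.184); 5:3 1.667 (Δ 0.150); 16:9 1.778 (Δ 0.261); golden ratio 1.618 (Δ 0.101); root-2 1.414 (Δ 0.103).

3:2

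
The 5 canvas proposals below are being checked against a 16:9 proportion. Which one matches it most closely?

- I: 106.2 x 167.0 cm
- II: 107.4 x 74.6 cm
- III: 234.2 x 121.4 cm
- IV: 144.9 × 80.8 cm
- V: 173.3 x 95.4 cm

Ratios (long/short): I ≈ 1.573; II ≈ 1.440; III ≈ 1.929; IV ≈ 1.793; V ≈ 1.817.
16:9 ≈ 1.778; option IV is nearest (Δ 0.015).

IV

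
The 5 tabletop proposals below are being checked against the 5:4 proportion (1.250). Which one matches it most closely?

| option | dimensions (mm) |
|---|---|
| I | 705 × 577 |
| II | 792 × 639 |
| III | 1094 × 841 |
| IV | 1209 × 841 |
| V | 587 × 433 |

Ratios (long/short): I ≈ 1.222; II ≈ 1.239; III ≈ 1.301; IV ≈ 1.438; V ≈ 1.356.
5:4 ≈ 1.250; option II is nearest (Δ 0.011).

II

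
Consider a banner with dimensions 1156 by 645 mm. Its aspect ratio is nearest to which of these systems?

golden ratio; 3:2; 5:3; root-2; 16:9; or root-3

16:9

1156/645 ≈ 1.792. Nearest candidates are 16:9 (1.778, off by 0.014) and root-3 (1.732, off by 0.060).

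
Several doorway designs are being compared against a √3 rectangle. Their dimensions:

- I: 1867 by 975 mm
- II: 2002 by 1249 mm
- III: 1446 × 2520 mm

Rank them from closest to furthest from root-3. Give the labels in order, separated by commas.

III, II, I

I: 1867/975 ≈ 1.915 → |1.915 − 1.732| = 0.183
II: 2002/1249 ≈ 1.603 → |1.603 − 1.732| = 0.129
III: 2520/1446 ≈ 1.743 → |1.743 − 1.732| = 0.011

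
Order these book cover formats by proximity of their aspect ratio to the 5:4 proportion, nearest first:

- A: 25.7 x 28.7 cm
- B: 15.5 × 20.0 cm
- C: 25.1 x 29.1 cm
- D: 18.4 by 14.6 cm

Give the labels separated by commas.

Ratios: A = 28.7 / 25.7 ≈ 1.117; B = 20.0 / 15.5 ≈ 1.290; C = 29.1 / 25.1 ≈ 1.159; D = 18.4 / 14.6 ≈ 1.260.
|Δ from 1.250|: A 0.133; B 0.040; C 0.091; D 0.010.

D, B, C, A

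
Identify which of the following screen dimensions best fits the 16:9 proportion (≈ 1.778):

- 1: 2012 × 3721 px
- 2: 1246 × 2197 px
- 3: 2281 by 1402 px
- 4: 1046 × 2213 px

Target 16:9 ≈ 1.778.
1: 1.849 (Δ0.071)  2: 1.763 (Δ0.015)  3: 1.627 (Δ0.151)  4: 2.116 (Δ0.338)

2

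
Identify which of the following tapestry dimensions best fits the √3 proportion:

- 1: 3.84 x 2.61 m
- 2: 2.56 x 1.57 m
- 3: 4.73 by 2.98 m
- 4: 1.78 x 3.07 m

4

Ratios (long/short): 1 ≈ 1.471; 2 ≈ 1.631; 3 ≈ 1.587; 4 ≈ 1.725.
root-3 ≈ 1.732; option 4 is nearest (Δ 0.007).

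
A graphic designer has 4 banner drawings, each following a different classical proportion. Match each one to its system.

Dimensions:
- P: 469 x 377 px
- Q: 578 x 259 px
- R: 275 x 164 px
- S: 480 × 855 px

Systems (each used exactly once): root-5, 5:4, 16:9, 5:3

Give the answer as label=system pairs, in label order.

P = 469/377 ≈ 1.244 → 5:4 (1.250)
Q = 578/259 ≈ 2.232 → root-5 (2.236)
R = 275/164 ≈ 1.677 → 5:3 (1.667)
S = 855/480 ≈ 1.781 → 16:9 (1.778)

P=5:4, Q=root-5, R=5:3, S=16:9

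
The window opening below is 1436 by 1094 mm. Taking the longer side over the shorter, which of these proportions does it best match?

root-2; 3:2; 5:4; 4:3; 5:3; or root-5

1436/1094 ≈ 1.313. Nearest candidates are 4:3 (1.333, off by 0.020) and 5:4 (1.250, off by 0.063).

4:3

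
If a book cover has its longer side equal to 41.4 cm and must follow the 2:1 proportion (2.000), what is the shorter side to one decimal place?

2:1 = 2.00000.
Shorter side = 41.4 ÷ 2.00000 ≈ 20.700 → 20.7 cm.

20.7 cm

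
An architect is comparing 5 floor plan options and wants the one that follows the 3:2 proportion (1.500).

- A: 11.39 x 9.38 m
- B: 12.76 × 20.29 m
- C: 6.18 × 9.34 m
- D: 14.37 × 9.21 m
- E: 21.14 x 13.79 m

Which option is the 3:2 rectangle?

Target 3:2 ≈ 1.500.
A: 1.214 (Δ0.286)  B: 1.590 (Δ0.090)  C: 1.511 (Δ0.011)  D: 1.560 (Δ0.060)  E: 1.533 (Δ0.033)

C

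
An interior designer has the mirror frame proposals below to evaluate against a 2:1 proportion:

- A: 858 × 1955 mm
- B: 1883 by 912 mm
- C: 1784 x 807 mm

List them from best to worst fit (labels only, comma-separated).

Ratios: A = 1955 / 858 ≈ 2.279; B = 1883 / 912 ≈ 2.065; C = 1784 / 807 ≈ 2.211.
|Δ from 2.000|: A 0.279; B 0.065; C 0.211.

B, C, A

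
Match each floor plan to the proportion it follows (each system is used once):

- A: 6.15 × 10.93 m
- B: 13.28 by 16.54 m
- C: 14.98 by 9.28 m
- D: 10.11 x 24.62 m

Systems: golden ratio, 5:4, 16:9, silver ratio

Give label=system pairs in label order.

A=16:9, B=5:4, C=golden ratio, D=silver ratio

A = 10.93/6.15 ≈ 1.777 → 16:9 (1.778)
B = 16.54/13.28 ≈ 1.245 → 5:4 (1.250)
C = 14.98/9.28 ≈ 1.614 → golden ratio (1.618)
D = 24.62/10.11 ≈ 2.435 → silver ratio (2.414)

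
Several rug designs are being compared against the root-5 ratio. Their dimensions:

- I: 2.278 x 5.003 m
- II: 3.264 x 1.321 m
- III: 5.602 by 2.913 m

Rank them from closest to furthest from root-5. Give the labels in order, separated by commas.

I: 5.003/2.278 ≈ 2.196 → |2.196 − 2.236| = 0.040
II: 3.264/1.321 ≈ 2.471 → |2.471 − 2.236| = 0.235
III: 5.602/2.913 ≈ 1.923 → |1.923 − 2.236| = 0.313

I, II, III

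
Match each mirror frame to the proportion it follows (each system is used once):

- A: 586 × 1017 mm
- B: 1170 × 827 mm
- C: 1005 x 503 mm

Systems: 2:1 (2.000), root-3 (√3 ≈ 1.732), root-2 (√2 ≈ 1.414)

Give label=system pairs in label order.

A=root-3, B=root-2, C=2:1

Ratios: A ≈ 1.735; B ≈ 1.415; C ≈ 1.998.
Targets: 2:1 ≈ 2.000; root-3 ≈ 1.732; root-2 ≈ 1.414.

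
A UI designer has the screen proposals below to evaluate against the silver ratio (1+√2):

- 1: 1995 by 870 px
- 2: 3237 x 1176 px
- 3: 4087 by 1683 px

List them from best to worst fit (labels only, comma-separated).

Ratios: 1 = 1995 / 870 ≈ 2.293; 2 = 3237 / 1176 ≈ 2.753; 3 = 4087 / 1683 ≈ 2.428.
|Δ from 2.414|: 1 0.121; 2 0.339; 3 0.014.

3, 1, 2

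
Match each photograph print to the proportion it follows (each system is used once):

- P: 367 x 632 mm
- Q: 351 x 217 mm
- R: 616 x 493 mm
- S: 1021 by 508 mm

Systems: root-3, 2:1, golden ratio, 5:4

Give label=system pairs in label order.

P = 632/367 ≈ 1.722 → root-3 (1.732)
Q = 351/217 ≈ 1.618 → golden ratio (1.618)
R = 616/493 ≈ 1.249 → 5:4 (1.250)
S = 1021/508 ≈ 2.010 → 2:1 (2.000)

P=root-3, Q=golden ratio, R=5:4, S=2:1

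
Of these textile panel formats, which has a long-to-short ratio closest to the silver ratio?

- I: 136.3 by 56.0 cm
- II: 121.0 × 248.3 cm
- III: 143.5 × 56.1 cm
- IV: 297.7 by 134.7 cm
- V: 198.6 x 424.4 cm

I

Ratios (long/short): I ≈ 2.434; II ≈ 2.052; III ≈ 2.558; IV ≈ 2.210; V ≈ 2.137.
silver ratio ≈ 2.414; option I is nearest (Δ 0.020).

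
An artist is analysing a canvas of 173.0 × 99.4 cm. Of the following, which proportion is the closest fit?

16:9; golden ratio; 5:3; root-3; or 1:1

root-3

173.0/99.4 ≈ 1.740. Nearest candidates are root-3 (1.732, off by 0.008) and 16:9 (1.778, off by 0.038).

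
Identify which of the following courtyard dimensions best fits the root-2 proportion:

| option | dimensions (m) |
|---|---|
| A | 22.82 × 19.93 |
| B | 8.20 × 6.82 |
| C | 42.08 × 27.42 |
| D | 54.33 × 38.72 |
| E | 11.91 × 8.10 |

Target root-2 ≈ 1.414.
A: 1.145 (Δ0.269)  B: 1.202 (Δ0.212)  C: 1.535 (Δ0.121)  D: 1.403 (Δ0.011)  E: 1.470 (Δ0.056)

D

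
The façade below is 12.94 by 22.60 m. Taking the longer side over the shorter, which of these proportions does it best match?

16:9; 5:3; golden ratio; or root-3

root-3

22.60/12.94 ≈ 1.747. Nearest candidates are root-3 (1.732, off by 0.015) and 16:9 (1.778, off by 0.031).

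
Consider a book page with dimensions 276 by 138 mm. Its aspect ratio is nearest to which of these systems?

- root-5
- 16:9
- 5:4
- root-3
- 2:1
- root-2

Ratio = 276 / 138 ≈ 2.000.
Distances: root-5 2.236 (Δ 0.236); 16:9 1.778 (Δ 0.222); 5:4 1.250 (Δ 0.750); root-3 1.732 (Δ 0.268); 2:1 2.000 (Δ 0.000); root-2 1.414 (Δ 0.586).

2:1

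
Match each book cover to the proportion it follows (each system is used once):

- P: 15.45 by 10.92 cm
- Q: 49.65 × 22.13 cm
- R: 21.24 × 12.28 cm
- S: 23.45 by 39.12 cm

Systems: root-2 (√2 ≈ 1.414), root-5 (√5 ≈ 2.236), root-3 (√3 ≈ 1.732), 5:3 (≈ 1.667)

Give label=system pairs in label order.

P = 15.45/10.92 ≈ 1.415 → root-2 (1.414)
Q = 49.65/22.13 ≈ 2.244 → root-5 (2.236)
R = 21.24/12.28 ≈ 1.730 → root-3 (1.732)
S = 39.12/23.45 ≈ 1.668 → 5:3 (1.667)

P=root-2, Q=root-5, R=root-3, S=5:3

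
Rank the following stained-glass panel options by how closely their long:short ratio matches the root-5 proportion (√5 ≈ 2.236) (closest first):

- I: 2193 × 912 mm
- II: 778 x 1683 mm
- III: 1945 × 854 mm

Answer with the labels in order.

III, II, I

Ratios: I = 2193 / 912 ≈ 2.405; II = 1683 / 778 ≈ 2.163; III = 1945 / 854 ≈ 2.278.
|Δ from 2.236|: I 0.169; II 0.073; III 0.042.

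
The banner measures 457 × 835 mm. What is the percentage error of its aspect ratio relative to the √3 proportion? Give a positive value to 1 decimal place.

5.5%

Ratio = 835 / 457 ≈ 1.8271.
Ideal root-3 ≈ 1.7321. |1.8271 − 1.7321| / 1.7321 ≈ 5.48% → 5.5%.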